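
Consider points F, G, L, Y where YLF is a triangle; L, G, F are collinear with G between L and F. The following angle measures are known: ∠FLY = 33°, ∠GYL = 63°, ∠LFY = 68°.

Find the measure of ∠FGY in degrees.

∠FGY = 96°

1. ∠GLY = 33°  [G on ray LF]
2. ∠LGY = 84°  [△YLG]
3. ∠FGY = 96°  [linear pair at G on LF]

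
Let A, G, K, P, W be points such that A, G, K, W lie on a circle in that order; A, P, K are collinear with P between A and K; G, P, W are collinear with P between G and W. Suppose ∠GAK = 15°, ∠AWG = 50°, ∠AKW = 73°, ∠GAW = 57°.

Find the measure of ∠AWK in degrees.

1. ∠AKG = 50°  [same arc AG]
2. ∠AGK = 115°  [△AGK]
3. ∠AWK = 65°  [cyclic AGKW, opposite ∠G+∠W]

∠AWK = 65°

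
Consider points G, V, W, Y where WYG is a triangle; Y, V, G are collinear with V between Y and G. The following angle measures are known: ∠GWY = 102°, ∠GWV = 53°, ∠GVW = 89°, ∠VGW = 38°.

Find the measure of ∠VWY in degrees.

∠VWY = 49°

1. ∠WVY = 91°  [linear pair at V on YG]
2. ∠WGY = 38°  [V on ray GY]
3. ∠GYW = 40°  [△WYG]
4. ∠VYW = 40°  [V on ray YG]
5. ∠VWY = 49°  [△WYV]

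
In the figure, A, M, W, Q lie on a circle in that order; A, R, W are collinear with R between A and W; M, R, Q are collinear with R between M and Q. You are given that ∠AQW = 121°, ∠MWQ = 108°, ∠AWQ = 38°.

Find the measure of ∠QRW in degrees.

∠QRW = 91°

1. ∠QAW = 21°  [△AWQ]
2. ∠QMW = 21°  [same arc WQ]
3. ∠MQW = 51°  [△MWQ]
4. ∠QRW = 91°  [△WRQ]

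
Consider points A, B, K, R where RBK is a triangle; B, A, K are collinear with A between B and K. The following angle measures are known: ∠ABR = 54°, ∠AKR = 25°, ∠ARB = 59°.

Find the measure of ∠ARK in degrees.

1. ∠BAR = 67°  [△RBA]
2. ∠KAR = 113°  [linear pair at A on BK]
3. ∠ARK = 42°  [△RAK]

∠ARK = 42°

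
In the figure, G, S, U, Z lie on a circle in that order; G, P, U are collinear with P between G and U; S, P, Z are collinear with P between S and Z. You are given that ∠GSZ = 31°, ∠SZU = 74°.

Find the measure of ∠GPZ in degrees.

∠GPZ = 105°

1. ∠GUZ = 31°  [same arc GZ]
2. ∠UPZ = 75°  [△UPZ]
3. ∠GPZ = 105°  [linear pair at P on GU]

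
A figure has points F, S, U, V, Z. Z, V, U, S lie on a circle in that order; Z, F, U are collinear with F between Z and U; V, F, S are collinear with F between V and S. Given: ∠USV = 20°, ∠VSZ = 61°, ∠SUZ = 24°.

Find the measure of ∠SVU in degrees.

∠SVU = 75°

1. ∠UZV = 20°  [same arc VU]
2. ∠VUZ = 61°  [same arc ZV]
3. ∠SVZ = 24°  [same arc ZS]
4. ∠VFZ = 136°  [△ZFV]
5. ∠UFV = 44°  [linear pair at F on ZU]
6. ∠SVU = 75°  [△VFU]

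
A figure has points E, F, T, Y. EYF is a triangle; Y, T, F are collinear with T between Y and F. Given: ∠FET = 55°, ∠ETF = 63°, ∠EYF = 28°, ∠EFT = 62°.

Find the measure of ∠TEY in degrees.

∠TEY = 35°

1. ∠ETY = 117°  [linear pair at T on YF]
2. ∠EYT = 28°  [T on ray YF]
3. ∠TEY = 35°  [△EYT]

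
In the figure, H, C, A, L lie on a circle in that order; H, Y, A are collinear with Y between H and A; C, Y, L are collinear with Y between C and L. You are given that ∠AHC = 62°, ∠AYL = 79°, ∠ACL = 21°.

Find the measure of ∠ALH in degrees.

∠ALH = 120°

1. ∠ALC = 62°  [same arc CA]
2. ∠HAL = 39°  [△AYL]
3. ∠AHL = 21°  [same arc AL]
4. ∠ALH = 120°  [△HAL]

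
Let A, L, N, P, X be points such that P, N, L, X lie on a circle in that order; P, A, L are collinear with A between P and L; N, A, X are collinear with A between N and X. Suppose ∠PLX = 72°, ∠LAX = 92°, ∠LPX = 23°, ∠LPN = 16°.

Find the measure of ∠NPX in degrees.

∠NPX = 39°

1. ∠PNX = 72°  [same arc PX]
2. ∠PAX = 88°  [linear pair at A on PL]
3. ∠NXP = 69°  [△PAX]
4. ∠NPX = 39°  [△PNX]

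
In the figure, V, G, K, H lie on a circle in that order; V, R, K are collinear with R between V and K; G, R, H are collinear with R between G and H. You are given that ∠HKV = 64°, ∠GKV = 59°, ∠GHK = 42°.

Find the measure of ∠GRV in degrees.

1. ∠HGV = 64°  [same arc VH]
2. ∠GVK = 42°  [same arc GK]
3. ∠GRV = 74°  [△VRG]

∠GRV = 74°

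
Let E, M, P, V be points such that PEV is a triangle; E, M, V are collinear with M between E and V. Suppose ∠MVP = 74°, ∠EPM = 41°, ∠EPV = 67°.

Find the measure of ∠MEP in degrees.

1. ∠EVP = 74°  [M on ray VE]
2. ∠PEV = 39°  [△PEV]
3. ∠MEP = 39°  [M on ray EV]

∠MEP = 39°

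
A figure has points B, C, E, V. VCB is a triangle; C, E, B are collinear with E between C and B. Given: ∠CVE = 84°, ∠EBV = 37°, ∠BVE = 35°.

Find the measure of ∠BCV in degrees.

∠BCV = 24°

1. ∠BEV = 108°  [△VEB]
2. ∠CEV = 72°  [linear pair at E on CB]
3. ∠ECV = 24°  [△VCE]
4. ∠BCV = 24°  [E on ray CB]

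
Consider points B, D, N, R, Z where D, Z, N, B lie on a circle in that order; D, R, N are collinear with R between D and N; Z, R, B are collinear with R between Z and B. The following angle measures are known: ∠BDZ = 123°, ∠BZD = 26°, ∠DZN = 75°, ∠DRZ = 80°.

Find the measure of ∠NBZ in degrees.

1. ∠BND = 26°  [same arc DB]
2. ∠BRN = 80°  [vertical angles at R]
3. ∠NBZ = 74°  [△NRB]

∠NBZ = 74°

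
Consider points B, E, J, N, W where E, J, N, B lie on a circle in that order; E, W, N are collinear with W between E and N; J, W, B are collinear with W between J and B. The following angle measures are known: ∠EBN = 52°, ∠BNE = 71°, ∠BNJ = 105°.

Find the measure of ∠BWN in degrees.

∠BWN = 91°

1. ∠BEN = 57°  [△ENB]
2. ∠BJN = 57°  [same arc NB]
3. ∠JBN = 18°  [△JNB]
4. ∠BWN = 91°  [△NWB]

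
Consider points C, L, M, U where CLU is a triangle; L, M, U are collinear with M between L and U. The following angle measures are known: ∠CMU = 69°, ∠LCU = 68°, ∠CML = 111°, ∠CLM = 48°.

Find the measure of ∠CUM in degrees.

1. ∠CLU = 48°  [M on ray LU]
2. ∠CUL = 64°  [△CLU]
3. ∠CUM = 64°  [M on ray UL]

∠CUM = 64°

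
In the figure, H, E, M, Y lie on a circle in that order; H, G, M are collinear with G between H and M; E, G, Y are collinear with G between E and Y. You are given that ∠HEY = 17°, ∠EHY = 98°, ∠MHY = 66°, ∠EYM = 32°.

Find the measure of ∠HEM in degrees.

∠HEM = 83°

1. ∠HMY = 17°  [same arc HY]
2. ∠HYM = 97°  [△HMY]
3. ∠HEM = 83°  [cyclic HEMY, opposite ∠E+∠Y]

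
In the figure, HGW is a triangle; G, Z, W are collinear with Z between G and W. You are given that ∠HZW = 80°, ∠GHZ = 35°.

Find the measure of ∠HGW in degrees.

∠HGW = 45°

1. ∠GZH = 100°  [linear pair at Z on GW]
2. ∠HGZ = 45°  [△HGZ]
3. ∠HGW = 45°  [Z on ray GW]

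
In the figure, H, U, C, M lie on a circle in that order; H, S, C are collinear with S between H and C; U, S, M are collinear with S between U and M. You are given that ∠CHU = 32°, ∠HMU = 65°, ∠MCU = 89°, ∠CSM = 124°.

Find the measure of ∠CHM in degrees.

1. ∠CMU = 32°  [same arc UC]
2. ∠CUM = 59°  [△UCM]
3. ∠CHM = 59°  [same arc CM]

∠CHM = 59°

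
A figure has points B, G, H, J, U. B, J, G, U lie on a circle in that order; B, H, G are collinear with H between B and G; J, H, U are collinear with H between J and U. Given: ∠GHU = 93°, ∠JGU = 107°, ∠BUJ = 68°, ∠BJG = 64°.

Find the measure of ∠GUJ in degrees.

∠GUJ = 48°

1. ∠BGJ = 68°  [same arc BJ]
2. ∠GBJ = 48°  [△BJG]
3. ∠GUJ = 48°  [same arc JG]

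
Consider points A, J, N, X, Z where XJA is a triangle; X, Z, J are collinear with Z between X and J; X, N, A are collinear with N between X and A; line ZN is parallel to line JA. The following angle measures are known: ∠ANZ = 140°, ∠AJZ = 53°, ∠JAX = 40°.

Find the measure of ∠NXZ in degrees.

∠NXZ = 87°

1. ∠AJX = 53°  [Z on ray JX]
2. ∠AXJ = 87°  [△XJA]
3. ∠NXZ = 87°  [Z on XJ, N on XA]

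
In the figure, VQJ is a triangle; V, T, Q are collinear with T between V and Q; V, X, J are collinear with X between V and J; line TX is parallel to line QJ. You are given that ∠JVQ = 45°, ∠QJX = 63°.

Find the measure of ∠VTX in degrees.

1. ∠QJV = 63°  [X on ray JV]
2. ∠JQV = 72°  [△VQJ]
3. ∠VTX = 72°  [TX∥QJ, corresponding at T]

∠VTX = 72°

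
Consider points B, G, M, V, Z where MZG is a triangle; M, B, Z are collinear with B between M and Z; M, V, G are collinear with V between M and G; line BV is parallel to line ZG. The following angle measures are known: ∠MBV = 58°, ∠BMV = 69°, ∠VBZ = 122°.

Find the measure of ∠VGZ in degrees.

∠VGZ = 53°

1. ∠BVM = 53°  [△MBV]
2. ∠BVG = 127°  [linear pair at V on MG]
3. ∠VGZ = 53°  [BV∥ZG, co-interior at G–V]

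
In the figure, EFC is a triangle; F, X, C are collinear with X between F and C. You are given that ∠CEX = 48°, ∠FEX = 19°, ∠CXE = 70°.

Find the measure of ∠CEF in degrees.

1. ∠ECX = 62°  [△EXC]
2. ∠EXF = 110°  [linear pair at X on FC]
3. ∠ECF = 62°  [X on ray CF]
4. ∠EFX = 51°  [△EFX]
5. ∠CFE = 51°  [X on ray FC]
6. ∠CEF = 67°  [△EFC]

∠CEF = 67°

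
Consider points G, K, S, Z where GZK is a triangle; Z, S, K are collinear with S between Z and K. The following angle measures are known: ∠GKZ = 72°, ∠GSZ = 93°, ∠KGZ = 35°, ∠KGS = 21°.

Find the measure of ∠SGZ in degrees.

1. ∠GZK = 73°  [△GZK]
2. ∠GZS = 73°  [S on ray ZK]
3. ∠SGZ = 14°  [△GZS]

∠SGZ = 14°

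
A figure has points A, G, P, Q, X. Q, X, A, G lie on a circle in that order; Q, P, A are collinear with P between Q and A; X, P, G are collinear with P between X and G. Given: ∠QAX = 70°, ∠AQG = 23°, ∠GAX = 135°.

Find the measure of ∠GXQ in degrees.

∠GXQ = 65°

1. ∠QGX = 70°  [same arc QX]
2. ∠GQX = 45°  [cyclic QXAG, opposite ∠Q+∠A]
3. ∠GXQ = 65°  [△QXG]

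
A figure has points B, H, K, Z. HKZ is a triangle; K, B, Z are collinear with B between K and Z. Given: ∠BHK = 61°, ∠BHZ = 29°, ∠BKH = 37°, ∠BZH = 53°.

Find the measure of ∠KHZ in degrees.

∠KHZ = 90°

1. ∠HKZ = 37°  [B on ray KZ]
2. ∠HZK = 53°  [B on ray ZK]
3. ∠KHZ = 90°  [△HKZ]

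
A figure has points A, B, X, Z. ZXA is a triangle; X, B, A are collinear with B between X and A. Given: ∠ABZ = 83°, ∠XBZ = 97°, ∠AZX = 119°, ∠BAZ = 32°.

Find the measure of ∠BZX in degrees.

∠BZX = 54°

1. ∠XAZ = 32°  [B on ray AX]
2. ∠AXZ = 29°  [△ZXA]
3. ∠BXZ = 29°  [B on ray XA]
4. ∠BZX = 54°  [△ZXB]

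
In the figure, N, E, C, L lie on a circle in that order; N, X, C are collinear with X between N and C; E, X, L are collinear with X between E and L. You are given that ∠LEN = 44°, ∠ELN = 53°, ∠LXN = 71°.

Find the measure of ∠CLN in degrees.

∠CLN = 80°

1. ∠LCN = 44°  [same arc NL]
2. ∠CNL = 56°  [△NXL]
3. ∠CLN = 80°  [△NCL]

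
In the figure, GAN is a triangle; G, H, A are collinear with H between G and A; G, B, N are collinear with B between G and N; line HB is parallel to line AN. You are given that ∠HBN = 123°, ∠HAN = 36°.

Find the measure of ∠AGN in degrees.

∠AGN = 87°

1. ∠GBH = 57°  [linear pair at B on GN]
2. ∠GAN = 36°  [H on ray AG]
3. ∠ANG = 57°  [HB∥AN, corresponding at B]
4. ∠AGN = 87°  [△GAN]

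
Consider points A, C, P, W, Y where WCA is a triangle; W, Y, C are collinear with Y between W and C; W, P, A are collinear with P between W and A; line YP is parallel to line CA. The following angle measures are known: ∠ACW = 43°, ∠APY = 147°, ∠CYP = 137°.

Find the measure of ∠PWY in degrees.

∠PWY = 104°

1. ∠PYW = 43°  [YP∥CA, corresponding at Y]
2. ∠WPY = 33°  [linear pair at P on WA]
3. ∠PWY = 104°  [△WYP]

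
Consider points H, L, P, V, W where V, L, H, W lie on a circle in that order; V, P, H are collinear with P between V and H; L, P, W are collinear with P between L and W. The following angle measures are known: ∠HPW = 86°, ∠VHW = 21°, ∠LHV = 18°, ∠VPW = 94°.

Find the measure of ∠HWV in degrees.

1. ∠LWV = 18°  [same arc VL]
2. ∠HVW = 68°  [△VPW]
3. ∠HWV = 91°  [△VHW]

∠HWV = 91°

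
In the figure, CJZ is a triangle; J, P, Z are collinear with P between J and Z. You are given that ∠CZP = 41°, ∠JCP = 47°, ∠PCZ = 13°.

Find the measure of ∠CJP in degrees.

1. ∠CPZ = 126°  [△CPZ]
2. ∠CPJ = 54°  [linear pair at P on JZ]
3. ∠CJP = 79°  [△CJP]

∠CJP = 79°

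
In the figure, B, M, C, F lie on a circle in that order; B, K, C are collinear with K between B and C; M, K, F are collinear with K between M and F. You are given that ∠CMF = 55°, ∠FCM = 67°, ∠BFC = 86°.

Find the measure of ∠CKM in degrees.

∠CKM = 97°

1. ∠CFM = 58°  [△MCF]
2. ∠BMC = 94°  [cyclic BMCF, opposite ∠M+∠F]
3. ∠CBM = 58°  [same arc MC]
4. ∠BCM = 28°  [△BMC]
5. ∠CKM = 97°  [△MKC]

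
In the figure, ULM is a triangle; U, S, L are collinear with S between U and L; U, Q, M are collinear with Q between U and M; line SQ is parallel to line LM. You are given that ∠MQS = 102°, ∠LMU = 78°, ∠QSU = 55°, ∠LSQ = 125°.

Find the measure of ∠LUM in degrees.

1. ∠SQU = 78°  [linear pair at Q on UM]
2. ∠QUS = 47°  [△USQ]
3. ∠LUM = 47°  [S on UL, Q on UM]

∠LUM = 47°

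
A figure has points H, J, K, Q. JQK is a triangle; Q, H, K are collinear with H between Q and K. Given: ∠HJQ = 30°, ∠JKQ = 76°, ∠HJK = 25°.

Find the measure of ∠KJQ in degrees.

∠KJQ = 55°

1. ∠HKJ = 76°  [H on ray KQ]
2. ∠JHK = 79°  [△JHK]
3. ∠JHQ = 101°  [linear pair at H on QK]
4. ∠HQJ = 49°  [△JQH]
5. ∠JQK = 49°  [H on ray QK]
6. ∠KJQ = 55°  [△JQK]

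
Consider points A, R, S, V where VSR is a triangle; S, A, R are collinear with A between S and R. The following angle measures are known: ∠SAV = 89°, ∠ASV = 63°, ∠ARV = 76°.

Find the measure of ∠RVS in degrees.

1. ∠RSV = 63°  [A on ray SR]
2. ∠SRV = 76°  [A on ray RS]
3. ∠RVS = 41°  [△VSR]

∠RVS = 41°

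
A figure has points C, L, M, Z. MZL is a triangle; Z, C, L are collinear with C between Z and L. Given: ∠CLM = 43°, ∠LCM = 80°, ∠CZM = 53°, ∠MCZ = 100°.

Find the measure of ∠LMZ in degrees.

1. ∠MLZ = 43°  [C on ray LZ]
2. ∠LZM = 53°  [C on ray ZL]
3. ∠LMZ = 84°  [△MZL]

∠LMZ = 84°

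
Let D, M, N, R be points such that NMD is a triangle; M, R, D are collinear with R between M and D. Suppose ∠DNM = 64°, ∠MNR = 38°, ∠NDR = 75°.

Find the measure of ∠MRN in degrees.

1. ∠MDN = 75°  [R on ray DM]
2. ∠DMN = 41°  [△NMD]
3. ∠NMR = 41°  [R on ray MD]
4. ∠MRN = 101°  [△NMR]

∠MRN = 101°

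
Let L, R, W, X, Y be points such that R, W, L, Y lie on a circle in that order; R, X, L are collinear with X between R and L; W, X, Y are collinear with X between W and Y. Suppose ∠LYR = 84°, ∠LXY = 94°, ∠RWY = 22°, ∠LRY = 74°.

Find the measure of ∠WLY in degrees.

∠WLY = 42°

1. ∠RLY = 22°  [△RLY]
2. ∠LYW = 64°  [△LXY]
3. ∠LWY = 74°  [same arc LY]
4. ∠WLY = 42°  [△WLY]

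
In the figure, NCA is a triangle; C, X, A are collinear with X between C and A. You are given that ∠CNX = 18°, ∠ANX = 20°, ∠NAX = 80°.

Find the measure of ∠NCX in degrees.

∠NCX = 62°

1. ∠AXN = 80°  [△NXA]
2. ∠CXN = 100°  [linear pair at X on CA]
3. ∠NCX = 62°  [△NCX]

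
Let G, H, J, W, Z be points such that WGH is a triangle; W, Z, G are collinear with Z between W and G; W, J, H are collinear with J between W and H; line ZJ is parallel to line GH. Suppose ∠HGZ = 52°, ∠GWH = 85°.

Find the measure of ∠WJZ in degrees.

∠WJZ = 43°

1. ∠HGW = 52°  [Z on ray GW]
2. ∠GHW = 43°  [△WGH]
3. ∠WJZ = 43°  [ZJ∥GH, corresponding at J]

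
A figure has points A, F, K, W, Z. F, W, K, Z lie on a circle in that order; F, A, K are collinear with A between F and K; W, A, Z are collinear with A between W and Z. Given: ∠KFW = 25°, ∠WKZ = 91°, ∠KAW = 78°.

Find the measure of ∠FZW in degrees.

1. ∠KZW = 25°  [same arc WK]
2. ∠KWZ = 64°  [△WKZ]
3. ∠FAZ = 78°  [vertical angles at A]
4. ∠KFZ = 64°  [same arc KZ]
5. ∠FZW = 38°  [△FAZ]

∠FZW = 38°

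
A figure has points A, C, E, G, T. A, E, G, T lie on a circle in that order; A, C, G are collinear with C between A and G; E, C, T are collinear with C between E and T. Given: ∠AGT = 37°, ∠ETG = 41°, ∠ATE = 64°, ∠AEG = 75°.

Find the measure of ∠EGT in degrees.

∠EGT = 101°

1. ∠AET = 37°  [same arc AT]
2. ∠EAT = 79°  [△AET]
3. ∠EGT = 101°  [cyclic AEGT, opposite ∠A+∠G]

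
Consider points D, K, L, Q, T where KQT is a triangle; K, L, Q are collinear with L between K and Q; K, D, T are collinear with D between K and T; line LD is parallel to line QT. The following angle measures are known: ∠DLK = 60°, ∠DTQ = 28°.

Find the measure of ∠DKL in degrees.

∠DKL = 92°

1. ∠KQT = 60°  [LD∥QT, corresponding at L]
2. ∠KTQ = 28°  [D on ray TK]
3. ∠QKT = 92°  [△KQT]
4. ∠DKL = 92°  [L on KQ, D on KT]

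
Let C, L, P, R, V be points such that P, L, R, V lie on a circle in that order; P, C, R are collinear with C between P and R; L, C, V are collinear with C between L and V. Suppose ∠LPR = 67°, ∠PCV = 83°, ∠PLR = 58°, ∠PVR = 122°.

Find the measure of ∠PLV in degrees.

∠PLV = 16°

1. ∠LVR = 67°  [same arc LR]
2. ∠RCV = 97°  [linear pair at C on PR]
3. ∠PRV = 16°  [△RCV]
4. ∠PLV = 16°  [same arc PV]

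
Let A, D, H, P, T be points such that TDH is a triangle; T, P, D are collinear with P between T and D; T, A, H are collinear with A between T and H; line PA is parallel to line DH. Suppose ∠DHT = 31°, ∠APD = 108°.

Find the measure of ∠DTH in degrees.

∠DTH = 77°

1. ∠PAT = 31°  [PA∥DH, corresponding at A]
2. ∠APT = 72°  [linear pair at P on TD]
3. ∠ATP = 77°  [△TPA]
4. ∠DTH = 77°  [P on TD, A on TH]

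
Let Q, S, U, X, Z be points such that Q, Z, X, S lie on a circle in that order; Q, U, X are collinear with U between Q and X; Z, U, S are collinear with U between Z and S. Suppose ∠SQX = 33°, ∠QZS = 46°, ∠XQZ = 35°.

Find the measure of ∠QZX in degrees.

1. ∠QXS = 46°  [same arc QS]
2. ∠QSX = 101°  [△QXS]
3. ∠QZX = 79°  [cyclic QZXS, opposite ∠Z+∠S]

∠QZX = 79°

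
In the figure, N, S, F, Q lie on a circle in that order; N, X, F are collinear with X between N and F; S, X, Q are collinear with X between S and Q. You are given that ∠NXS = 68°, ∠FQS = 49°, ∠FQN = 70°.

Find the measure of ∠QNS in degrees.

∠QNS = 96°

1. ∠FXQ = 68°  [vertical angles at X]
2. ∠FNS = 49°  [same arc SF]
3. ∠NFQ = 63°  [△FXQ]
4. ∠FNQ = 47°  [△NFQ]
5. ∠NXQ = 112°  [linear pair at X on NF]
6. ∠NSQ = 63°  [△NXS]
7. ∠NQS = 21°  [△NXQ]
8. ∠QNS = 96°  [△NSQ]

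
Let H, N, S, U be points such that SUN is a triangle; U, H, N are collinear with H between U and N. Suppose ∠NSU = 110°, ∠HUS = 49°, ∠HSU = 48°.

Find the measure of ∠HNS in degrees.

∠HNS = 21°

1. ∠NUS = 49°  [H on ray UN]
2. ∠SNU = 21°  [△SUN]
3. ∠HNS = 21°  [H on ray NU]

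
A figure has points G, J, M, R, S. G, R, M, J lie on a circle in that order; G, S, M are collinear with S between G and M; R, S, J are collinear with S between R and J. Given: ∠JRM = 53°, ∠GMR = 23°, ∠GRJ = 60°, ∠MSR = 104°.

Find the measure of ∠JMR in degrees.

1. ∠GJR = 23°  [same arc GR]
2. ∠JGR = 97°  [△GRJ]
3. ∠JMR = 83°  [cyclic GRMJ, opposite ∠G+∠M]

∠JMR = 83°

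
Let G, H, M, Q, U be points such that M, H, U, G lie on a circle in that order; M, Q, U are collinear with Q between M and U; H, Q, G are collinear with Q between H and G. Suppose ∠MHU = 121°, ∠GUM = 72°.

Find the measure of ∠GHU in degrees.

∠GHU = 49°

1. ∠MGU = 59°  [cyclic MHUG, opposite ∠H+∠G]
2. ∠GMU = 49°  [△MUG]
3. ∠GHU = 49°  [same arc UG]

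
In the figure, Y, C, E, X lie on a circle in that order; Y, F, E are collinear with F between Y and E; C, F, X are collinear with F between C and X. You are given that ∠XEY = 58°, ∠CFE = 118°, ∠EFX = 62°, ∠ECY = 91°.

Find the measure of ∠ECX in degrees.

1. ∠EXY = 89°  [cyclic YCEX, opposite ∠C+∠X]
2. ∠EYX = 33°  [△YEX]
3. ∠ECX = 33°  [same arc EX]

∠ECX = 33°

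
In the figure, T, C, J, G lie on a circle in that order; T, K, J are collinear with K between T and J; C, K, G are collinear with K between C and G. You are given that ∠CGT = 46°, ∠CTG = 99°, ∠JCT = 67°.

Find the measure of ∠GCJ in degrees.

∠GCJ = 32°

1. ∠GCT = 35°  [△TCG]
2. ∠JGT = 113°  [cyclic TCJG, opposite ∠C+∠G]
3. ∠GJT = 35°  [same arc TG]
4. ∠GTJ = 32°  [△TJG]
5. ∠GCJ = 32°  [same arc JG]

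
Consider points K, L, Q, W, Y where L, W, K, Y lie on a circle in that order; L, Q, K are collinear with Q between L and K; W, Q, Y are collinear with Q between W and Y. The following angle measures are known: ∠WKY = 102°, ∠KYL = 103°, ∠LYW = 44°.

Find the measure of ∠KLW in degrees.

1. ∠KWL = 77°  [cyclic LWKY, opposite ∠W+∠Y]
2. ∠LKW = 44°  [same arc LW]
3. ∠KLW = 59°  [△LWK]

∠KLW = 59°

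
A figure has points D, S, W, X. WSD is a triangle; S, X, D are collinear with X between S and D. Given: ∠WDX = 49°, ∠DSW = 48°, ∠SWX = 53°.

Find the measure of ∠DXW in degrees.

∠DXW = 101°

1. ∠WSX = 48°  [X on ray SD]
2. ∠SXW = 79°  [△WSX]
3. ∠DXW = 101°  [linear pair at X on SD]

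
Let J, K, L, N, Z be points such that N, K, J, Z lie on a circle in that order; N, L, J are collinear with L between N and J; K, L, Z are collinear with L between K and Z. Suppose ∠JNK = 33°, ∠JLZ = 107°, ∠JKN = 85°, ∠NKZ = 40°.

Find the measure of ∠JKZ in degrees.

1. ∠KJN = 62°  [△NKJ]
2. ∠KLN = 107°  [△NLK]
3. ∠JLK = 73°  [linear pair at L on NJ]
4. ∠JKZ = 45°  [△KLJ]

∠JKZ = 45°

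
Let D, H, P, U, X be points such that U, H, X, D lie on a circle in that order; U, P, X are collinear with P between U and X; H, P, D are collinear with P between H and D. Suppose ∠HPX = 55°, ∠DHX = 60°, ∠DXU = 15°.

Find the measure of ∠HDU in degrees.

1. ∠DPU = 55°  [vertical angles at P]
2. ∠DUX = 60°  [same arc XD]
3. ∠HDU = 65°  [△UPD]

∠HDU = 65°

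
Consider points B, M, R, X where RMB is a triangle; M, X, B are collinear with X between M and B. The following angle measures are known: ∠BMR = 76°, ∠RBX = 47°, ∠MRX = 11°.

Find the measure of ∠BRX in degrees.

∠BRX = 46°

1. ∠RMX = 76°  [X on ray MB]
2. ∠MXR = 93°  [△RMX]
3. ∠BXR = 87°  [linear pair at X on MB]
4. ∠BRX = 46°  [△RXB]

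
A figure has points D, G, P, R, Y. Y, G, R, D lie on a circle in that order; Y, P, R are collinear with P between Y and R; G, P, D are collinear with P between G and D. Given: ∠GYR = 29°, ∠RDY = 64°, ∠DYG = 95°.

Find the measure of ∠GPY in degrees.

∠GPY = 101°

1. ∠GDR = 29°  [same arc GR]
2. ∠RGY = 116°  [cyclic YGRD, opposite ∠G+∠D]
3. ∠DRG = 85°  [cyclic YGRD, opposite ∠Y+∠R]
4. ∠DGR = 66°  [△GRD]
5. ∠GRY = 35°  [△YGR]
6. ∠GPR = 79°  [△GPR]
7. ∠GPY = 101°  [linear pair at P on YR]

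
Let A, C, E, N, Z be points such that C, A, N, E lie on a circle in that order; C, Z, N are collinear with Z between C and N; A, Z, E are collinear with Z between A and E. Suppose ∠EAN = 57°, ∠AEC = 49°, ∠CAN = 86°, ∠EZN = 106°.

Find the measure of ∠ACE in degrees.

1. ∠ANC = 49°  [same arc CA]
2. ∠ACN = 45°  [△CAN]
3. ∠AZC = 106°  [vertical angles at Z]
4. ∠CAE = 29°  [△CZA]
5. ∠ACE = 102°  [△CAE]

∠ACE = 102°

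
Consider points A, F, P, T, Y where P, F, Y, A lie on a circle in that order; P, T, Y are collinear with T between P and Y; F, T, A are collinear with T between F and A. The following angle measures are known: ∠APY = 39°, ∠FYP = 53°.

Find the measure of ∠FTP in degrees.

∠FTP = 92°

1. ∠AFY = 39°  [same arc YA]
2. ∠FTY = 88°  [△FTY]
3. ∠FTP = 92°  [linear pair at T on PY]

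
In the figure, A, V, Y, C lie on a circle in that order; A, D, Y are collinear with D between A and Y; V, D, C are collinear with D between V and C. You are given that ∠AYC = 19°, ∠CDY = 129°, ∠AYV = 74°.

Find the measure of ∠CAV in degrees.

1. ∠AVC = 19°  [same arc AC]
2. ∠ACV = 74°  [same arc AV]
3. ∠CAV = 87°  [△AVC]

∠CAV = 87°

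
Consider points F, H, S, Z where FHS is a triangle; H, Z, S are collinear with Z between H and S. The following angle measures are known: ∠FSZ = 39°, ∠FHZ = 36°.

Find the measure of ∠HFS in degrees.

1. ∠FSH = 39°  [Z on ray SH]
2. ∠FHS = 36°  [Z on ray HS]
3. ∠HFS = 105°  [△FHS]

∠HFS = 105°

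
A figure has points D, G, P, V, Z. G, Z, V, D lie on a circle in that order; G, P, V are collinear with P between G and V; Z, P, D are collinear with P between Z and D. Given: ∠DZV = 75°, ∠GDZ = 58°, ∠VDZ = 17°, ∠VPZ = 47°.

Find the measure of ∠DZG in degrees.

1. ∠VGZ = 17°  [same arc ZV]
2. ∠GPZ = 133°  [linear pair at P on GV]
3. ∠DZG = 30°  [△GPZ]

∠DZG = 30°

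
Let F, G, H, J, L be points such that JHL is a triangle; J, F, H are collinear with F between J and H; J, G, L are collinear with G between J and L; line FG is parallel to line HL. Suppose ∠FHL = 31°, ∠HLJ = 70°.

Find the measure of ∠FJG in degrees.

1. ∠JHL = 31°  [F on ray HJ]
2. ∠HJL = 79°  [△JHL]
3. ∠FJG = 79°  [F on JH, G on JL]

∠FJG = 79°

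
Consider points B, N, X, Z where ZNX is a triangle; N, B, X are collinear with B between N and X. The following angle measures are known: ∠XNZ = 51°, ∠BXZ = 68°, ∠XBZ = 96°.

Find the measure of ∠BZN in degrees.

1. ∠BNZ = 51°  [B on ray NX]
2. ∠NBZ = 84°  [linear pair at B on NX]
3. ∠BZN = 45°  [△ZNB]

∠BZN = 45°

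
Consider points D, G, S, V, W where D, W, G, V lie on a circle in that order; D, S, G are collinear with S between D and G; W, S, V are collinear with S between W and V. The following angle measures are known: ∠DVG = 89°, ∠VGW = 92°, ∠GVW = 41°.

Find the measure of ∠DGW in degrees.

∠DGW = 48°

1. ∠DWG = 91°  [cyclic DWGV, opposite ∠W+∠V]
2. ∠GDW = 41°  [same arc WG]
3. ∠DGW = 48°  [△DWG]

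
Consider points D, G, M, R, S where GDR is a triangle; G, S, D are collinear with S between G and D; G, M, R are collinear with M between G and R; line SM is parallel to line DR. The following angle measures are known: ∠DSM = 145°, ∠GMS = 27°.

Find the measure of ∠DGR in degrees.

1. ∠GSM = 35°  [linear pair at S on GD]
2. ∠MGS = 118°  [△GSM]
3. ∠DGR = 118°  [S on GD, M on GR]

∠DGR = 118°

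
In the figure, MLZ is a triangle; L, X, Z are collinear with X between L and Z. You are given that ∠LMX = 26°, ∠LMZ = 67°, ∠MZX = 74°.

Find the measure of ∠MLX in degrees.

∠MLX = 39°

1. ∠LZM = 74°  [X on ray ZL]
2. ∠MLZ = 39°  [△MLZ]
3. ∠MLX = 39°  [X on ray LZ]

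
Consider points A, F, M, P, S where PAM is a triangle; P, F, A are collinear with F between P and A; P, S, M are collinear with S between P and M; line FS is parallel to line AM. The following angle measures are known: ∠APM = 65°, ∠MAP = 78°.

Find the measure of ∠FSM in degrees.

∠FSM = 143°

1. ∠AMP = 37°  [△PAM]
2. ∠FSP = 37°  [FS∥AM, corresponding at S]
3. ∠FSM = 143°  [linear pair at S on PM]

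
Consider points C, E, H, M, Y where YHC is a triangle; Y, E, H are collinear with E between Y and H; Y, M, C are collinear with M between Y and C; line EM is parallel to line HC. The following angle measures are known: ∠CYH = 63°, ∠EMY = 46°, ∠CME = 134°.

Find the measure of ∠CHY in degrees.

1. ∠EYM = 63°  [E on YH, M on YC]
2. ∠MEY = 71°  [△YEM]
3. ∠CHY = 71°  [EM∥HC, corresponding at E]

∠CHY = 71°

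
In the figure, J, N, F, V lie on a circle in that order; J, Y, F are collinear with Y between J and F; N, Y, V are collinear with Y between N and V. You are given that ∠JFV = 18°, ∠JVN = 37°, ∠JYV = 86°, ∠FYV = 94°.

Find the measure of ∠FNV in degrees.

∠FNV = 57°

1. ∠JFN = 37°  [same arc JN]
2. ∠FYN = 86°  [vertical angles at Y]
3. ∠FNV = 57°  [△NYF]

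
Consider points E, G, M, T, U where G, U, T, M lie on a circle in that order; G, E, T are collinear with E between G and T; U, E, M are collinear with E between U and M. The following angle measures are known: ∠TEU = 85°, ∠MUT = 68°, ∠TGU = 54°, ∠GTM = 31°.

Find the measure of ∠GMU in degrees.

1. ∠GEM = 85°  [vertical angles at E]
2. ∠MGT = 68°  [same arc TM]
3. ∠GMU = 27°  [△GEM]

∠GMU = 27°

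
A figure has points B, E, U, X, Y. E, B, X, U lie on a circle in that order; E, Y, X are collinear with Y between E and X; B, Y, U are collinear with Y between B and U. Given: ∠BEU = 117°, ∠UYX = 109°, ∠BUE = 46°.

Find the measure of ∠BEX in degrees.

∠BEX = 54°

1. ∠EBU = 17°  [△EBU]
2. ∠BYE = 109°  [vertical angles at Y]
3. ∠BEX = 54°  [△EYB]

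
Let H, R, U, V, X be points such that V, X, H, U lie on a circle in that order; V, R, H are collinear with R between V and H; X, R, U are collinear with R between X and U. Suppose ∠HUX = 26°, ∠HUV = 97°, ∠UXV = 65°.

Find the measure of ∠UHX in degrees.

∠UHX = 136°

1. ∠HVX = 26°  [same arc XH]
2. ∠HXV = 83°  [cyclic VXHU, opposite ∠X+∠U]
3. ∠VRX = 89°  [△VRX]
4. ∠VHX = 71°  [△VXH]
5. ∠HRX = 91°  [linear pair at R on VH]
6. ∠HXU = 18°  [△XRH]
7. ∠UHX = 136°  [△XHU]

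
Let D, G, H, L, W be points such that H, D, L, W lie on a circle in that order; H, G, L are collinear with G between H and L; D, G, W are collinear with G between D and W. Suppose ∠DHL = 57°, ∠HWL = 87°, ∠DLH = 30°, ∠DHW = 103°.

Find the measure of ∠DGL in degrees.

∠DGL = 104°

1. ∠DWL = 57°  [same arc DL]
2. ∠DLW = 77°  [cyclic HDLW, opposite ∠H+∠L]
3. ∠LDW = 46°  [△DLW]
4. ∠DGL = 104°  [△DGL]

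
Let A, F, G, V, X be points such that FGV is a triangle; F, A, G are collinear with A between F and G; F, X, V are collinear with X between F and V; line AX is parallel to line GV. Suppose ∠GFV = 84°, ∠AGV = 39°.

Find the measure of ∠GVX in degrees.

∠GVX = 57°

1. ∠FGV = 39°  [A on ray GF]
2. ∠FVG = 57°  [△FGV]
3. ∠GVX = 57°  [X on ray VF]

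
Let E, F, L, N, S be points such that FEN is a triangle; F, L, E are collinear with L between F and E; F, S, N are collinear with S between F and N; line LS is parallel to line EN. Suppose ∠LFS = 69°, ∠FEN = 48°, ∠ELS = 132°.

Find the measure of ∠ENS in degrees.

∠ENS = 63°

1. ∠EFN = 69°  [L on FE, S on FN]
2. ∠ENF = 63°  [△FEN]
3. ∠ENS = 63°  [S on ray NF]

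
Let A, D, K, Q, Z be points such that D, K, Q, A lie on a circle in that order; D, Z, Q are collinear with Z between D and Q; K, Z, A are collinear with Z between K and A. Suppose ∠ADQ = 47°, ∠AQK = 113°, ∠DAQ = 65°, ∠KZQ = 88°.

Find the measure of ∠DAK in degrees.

∠DAK = 45°

1. ∠AQD = 68°  [△DQA]
2. ∠ADK = 67°  [cyclic DKQA, opposite ∠D+∠Q]
3. ∠AKD = 68°  [same arc DA]
4. ∠DAK = 45°  [△DKA]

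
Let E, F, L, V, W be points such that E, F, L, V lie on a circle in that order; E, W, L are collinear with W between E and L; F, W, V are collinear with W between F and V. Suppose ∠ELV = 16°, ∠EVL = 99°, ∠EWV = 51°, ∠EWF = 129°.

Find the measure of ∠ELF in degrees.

∠ELF = 64°

1. ∠EFV = 16°  [same arc EV]
2. ∠EFL = 81°  [cyclic EFLV, opposite ∠F+∠V]
3. ∠FEL = 35°  [△EWF]
4. ∠ELF = 64°  [△EFL]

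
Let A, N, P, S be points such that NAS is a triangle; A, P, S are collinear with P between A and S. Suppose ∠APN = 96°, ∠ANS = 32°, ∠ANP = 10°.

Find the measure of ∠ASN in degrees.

∠ASN = 74°

1. ∠NAP = 74°  [△NAP]
2. ∠NAS = 74°  [P on ray AS]
3. ∠ASN = 74°  [△NAS]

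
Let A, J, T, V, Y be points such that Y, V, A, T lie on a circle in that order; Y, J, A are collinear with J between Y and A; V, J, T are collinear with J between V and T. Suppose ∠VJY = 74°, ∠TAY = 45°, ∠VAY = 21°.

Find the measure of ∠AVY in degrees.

1. ∠TVY = 45°  [same arc YT]
2. ∠AYV = 61°  [△YJV]
3. ∠AVY = 98°  [△YVA]

∠AVY = 98°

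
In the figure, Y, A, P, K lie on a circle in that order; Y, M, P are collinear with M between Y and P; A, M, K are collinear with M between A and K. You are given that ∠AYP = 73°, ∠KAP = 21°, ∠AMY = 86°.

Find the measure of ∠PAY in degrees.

∠PAY = 42°

1. ∠AKP = 73°  [same arc AP]
2. ∠KYP = 21°  [same arc PK]
3. ∠KMP = 86°  [vertical angles at M]
4. ∠KPY = 21°  [△PMK]
5. ∠PKY = 138°  [△YPK]
6. ∠PAY = 42°  [cyclic YAPK, opposite ∠A+∠K]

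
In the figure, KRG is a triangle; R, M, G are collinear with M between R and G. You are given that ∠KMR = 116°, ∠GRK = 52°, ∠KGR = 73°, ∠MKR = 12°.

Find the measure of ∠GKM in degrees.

∠GKM = 43°

1. ∠GMK = 64°  [linear pair at M on RG]
2. ∠KGM = 73°  [M on ray GR]
3. ∠GKM = 43°  [△KMG]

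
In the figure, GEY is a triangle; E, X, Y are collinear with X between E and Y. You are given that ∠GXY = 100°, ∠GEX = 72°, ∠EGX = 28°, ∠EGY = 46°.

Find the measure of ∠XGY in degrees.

1. ∠GEY = 72°  [X on ray EY]
2. ∠EYG = 62°  [△GEY]
3. ∠GYX = 62°  [X on ray YE]
4. ∠XGY = 18°  [△GXY]

∠XGY = 18°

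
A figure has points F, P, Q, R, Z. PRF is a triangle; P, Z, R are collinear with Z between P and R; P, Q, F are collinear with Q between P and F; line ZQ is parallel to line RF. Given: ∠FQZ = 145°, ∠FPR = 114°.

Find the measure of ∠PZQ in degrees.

∠PZQ = 31°

1. ∠PQZ = 35°  [linear pair at Q on PF]
2. ∠QPZ = 114°  [Z on PR, Q on PF]
3. ∠PZQ = 31°  [△PZQ]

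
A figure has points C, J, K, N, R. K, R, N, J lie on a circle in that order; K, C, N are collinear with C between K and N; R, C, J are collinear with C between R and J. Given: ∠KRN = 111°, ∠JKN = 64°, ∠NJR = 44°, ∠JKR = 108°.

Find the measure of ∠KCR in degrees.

∠KCR = 89°

1. ∠KJN = 69°  [cyclic KRNJ, opposite ∠R+∠J]
2. ∠JNK = 47°  [△KNJ]
3. ∠NKR = 44°  [same arc RN]
4. ∠JRK = 47°  [same arc KJ]
5. ∠KCR = 89°  [△KCR]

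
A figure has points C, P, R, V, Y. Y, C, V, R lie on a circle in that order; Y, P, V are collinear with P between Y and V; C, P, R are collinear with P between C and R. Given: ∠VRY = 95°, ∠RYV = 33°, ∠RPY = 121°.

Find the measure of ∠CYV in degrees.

1. ∠RVY = 52°  [△YVR]
2. ∠CPV = 121°  [vertical angles at P]
3. ∠RCY = 52°  [same arc YR]
4. ∠CPY = 59°  [linear pair at P on YV]
5. ∠CYV = 69°  [△YPC]

∠CYV = 69°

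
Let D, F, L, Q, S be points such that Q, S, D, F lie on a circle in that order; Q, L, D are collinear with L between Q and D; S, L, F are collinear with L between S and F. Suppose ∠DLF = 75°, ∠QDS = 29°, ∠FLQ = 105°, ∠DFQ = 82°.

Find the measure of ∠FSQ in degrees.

∠FSQ = 52°

1. ∠QFS = 29°  [same arc QS]
2. ∠DQF = 46°  [△QLF]
3. ∠FDQ = 52°  [△QDF]
4. ∠FSQ = 52°  [same arc QF]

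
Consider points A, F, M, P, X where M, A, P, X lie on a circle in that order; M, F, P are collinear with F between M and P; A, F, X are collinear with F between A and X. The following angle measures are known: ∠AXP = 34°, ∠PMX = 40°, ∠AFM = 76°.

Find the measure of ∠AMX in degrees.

1. ∠PAX = 40°  [same arc PX]
2. ∠APX = 106°  [△APX]
3. ∠AMX = 74°  [cyclic MAPX, opposite ∠M+∠P]

∠AMX = 74°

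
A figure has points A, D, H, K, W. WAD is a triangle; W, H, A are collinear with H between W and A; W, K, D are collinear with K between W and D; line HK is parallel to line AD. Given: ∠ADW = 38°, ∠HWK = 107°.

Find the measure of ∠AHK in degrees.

1. ∠HKW = 38°  [HK∥AD, corresponding at K]
2. ∠KHW = 35°  [△WHK]
3. ∠AHK = 145°  [linear pair at H on WA]

∠AHK = 145°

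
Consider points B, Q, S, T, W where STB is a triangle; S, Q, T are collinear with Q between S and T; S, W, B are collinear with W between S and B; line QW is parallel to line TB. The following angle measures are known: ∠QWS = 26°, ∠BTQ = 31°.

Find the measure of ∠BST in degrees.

∠BST = 123°

1. ∠SBT = 26°  [QW∥TB, corresponding at W]
2. ∠BTS = 31°  [Q on ray TS]
3. ∠BST = 123°  [△STB]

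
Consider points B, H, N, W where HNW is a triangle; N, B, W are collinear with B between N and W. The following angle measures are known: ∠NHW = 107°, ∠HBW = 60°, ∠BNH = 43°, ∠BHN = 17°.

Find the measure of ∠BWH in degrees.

1. ∠HNW = 43°  [B on ray NW]
2. ∠HWN = 30°  [△HNW]
3. ∠BWH = 30°  [B on ray WN]

∠BWH = 30°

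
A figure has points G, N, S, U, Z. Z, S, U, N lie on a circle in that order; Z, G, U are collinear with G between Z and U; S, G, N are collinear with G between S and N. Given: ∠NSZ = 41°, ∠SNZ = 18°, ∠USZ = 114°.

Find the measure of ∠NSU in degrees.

1. ∠NUZ = 41°  [same arc ZN]
2. ∠UNZ = 66°  [cyclic ZSUN, opposite ∠S+∠N]
3. ∠NZU = 73°  [△ZUN]
4. ∠NSU = 73°  [same arc UN]

∠NSU = 73°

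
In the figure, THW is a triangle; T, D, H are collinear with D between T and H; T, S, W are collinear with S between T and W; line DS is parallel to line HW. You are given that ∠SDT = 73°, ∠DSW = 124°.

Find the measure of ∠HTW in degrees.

∠HTW = 51°

1. ∠DST = 56°  [linear pair at S on TW]
2. ∠DTS = 51°  [△TDS]
3. ∠HTW = 51°  [D on TH, S on TW]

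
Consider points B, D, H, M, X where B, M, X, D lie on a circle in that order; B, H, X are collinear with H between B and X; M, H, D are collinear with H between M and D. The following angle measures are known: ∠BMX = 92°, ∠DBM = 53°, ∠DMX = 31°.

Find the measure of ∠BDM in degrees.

1. ∠BDX = 88°  [cyclic BMXD, opposite ∠M+∠D]
2. ∠DBX = 31°  [same arc XD]
3. ∠BXD = 61°  [△BXD]
4. ∠BMD = 61°  [same arc BD]
5. ∠BDM = 66°  [△BMD]

∠BDM = 66°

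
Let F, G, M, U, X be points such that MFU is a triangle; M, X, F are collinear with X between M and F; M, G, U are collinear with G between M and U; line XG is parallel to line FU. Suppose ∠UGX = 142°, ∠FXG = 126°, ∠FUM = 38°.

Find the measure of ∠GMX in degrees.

∠GMX = 88°

1. ∠MGX = 38°  [linear pair at G on MU]
2. ∠GXM = 54°  [linear pair at X on MF]
3. ∠GMX = 88°  [△MXG]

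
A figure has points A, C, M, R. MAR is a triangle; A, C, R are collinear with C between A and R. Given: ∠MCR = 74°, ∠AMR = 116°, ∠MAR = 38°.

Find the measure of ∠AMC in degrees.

1. ∠ACM = 106°  [linear pair at C on AR]
2. ∠CAM = 38°  [C on ray AR]
3. ∠AMC = 36°  [△MAC]

∠AMC = 36°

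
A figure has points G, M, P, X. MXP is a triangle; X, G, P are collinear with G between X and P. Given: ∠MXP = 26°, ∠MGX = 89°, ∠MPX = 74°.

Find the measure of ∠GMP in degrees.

∠GMP = 15°

1. ∠MGP = 91°  [linear pair at G on XP]
2. ∠GPM = 74°  [G on ray PX]
3. ∠GMP = 15°  [△MGP]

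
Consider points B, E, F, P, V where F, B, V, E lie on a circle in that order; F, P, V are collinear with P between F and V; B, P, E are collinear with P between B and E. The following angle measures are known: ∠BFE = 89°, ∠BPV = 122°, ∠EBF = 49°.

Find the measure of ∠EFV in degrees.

∠EFV = 16°

1. ∠BEF = 42°  [△FBE]
2. ∠EPF = 122°  [vertical angles at P]
3. ∠EFV = 16°  [△FPE]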